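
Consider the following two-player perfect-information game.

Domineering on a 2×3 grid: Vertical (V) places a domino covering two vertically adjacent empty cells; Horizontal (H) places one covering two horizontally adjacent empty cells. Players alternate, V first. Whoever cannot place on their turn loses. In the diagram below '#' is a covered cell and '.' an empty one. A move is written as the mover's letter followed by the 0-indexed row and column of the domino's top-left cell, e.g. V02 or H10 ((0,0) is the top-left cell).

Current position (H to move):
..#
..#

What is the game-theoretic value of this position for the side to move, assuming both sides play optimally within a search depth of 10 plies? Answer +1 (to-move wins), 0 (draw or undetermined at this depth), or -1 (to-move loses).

value(..#/..#, H) = +1

p1 H@[..#/..#]: H00[###/..#]+1* H10[..#/###]+1
p2 V@[###/..#] terminal -1; root [..#/..#] d10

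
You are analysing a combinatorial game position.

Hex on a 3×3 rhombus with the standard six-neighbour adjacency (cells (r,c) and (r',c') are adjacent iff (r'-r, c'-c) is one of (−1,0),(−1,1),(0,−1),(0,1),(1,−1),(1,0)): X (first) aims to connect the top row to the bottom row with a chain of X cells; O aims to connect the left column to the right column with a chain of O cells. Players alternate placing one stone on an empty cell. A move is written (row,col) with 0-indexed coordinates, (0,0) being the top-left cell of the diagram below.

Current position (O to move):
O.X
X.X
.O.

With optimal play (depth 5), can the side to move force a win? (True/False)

O winning at [O.X/X.X/.O.]: False

ply 1, O at O.X/X.X/.O. | (0,1)=-1→OOX/X.X/.O.*; (1,1)=-1→O.X/XOX/.O.; (2,0)=-1→O.X/X.X/OO.; (2,2)=-1→O.X/X.X/.OO
ply 2, X at OOX/X.X/.O. | (1,1)=+1→OOX/XXX/.O.*; (2,0)=+1→OOX/X.X/XO.; (2,2)=+1→OOX/X.X/.OX
ply 3, O at OOX/XXX/.O. | (2,0)=-1→OOX/XXX/OO.*; (2,2)=-1→OOX/XXX/.OO
ply 4, X at OOX/XXX/OO. | (2,2)=+1→OOX/XXX/OOX*
ply 5: OOX/XXX/OOX is terminal -1 (O); from O.X/X.X/.O. depth 5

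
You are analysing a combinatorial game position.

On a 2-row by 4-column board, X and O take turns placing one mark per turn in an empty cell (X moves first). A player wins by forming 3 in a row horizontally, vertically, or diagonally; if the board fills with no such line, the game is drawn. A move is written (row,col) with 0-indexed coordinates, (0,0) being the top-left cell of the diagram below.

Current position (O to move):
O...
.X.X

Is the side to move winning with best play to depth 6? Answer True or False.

ply 1, O at O.../.X.X | (0,1)=-1→OO../.X.X; (0,2)=-1→O.O./.X.X; (0,3)=-1→O..O/.X.X; (1,0)=-1→O.../OX.X; (1,2)=+0→O.../.XOX*
ply 2, X at O.../.XOX | (0,1)=+0→OX../.XOX*; (0,2)=+0→O.X./.XOX; (0,3)=+0→O..X/.XOX; (1,0)=+0→O.../XXOX
ply 3, O at OX../.XOX | (0,2)=+0→OXO./.XOX*; (0,3)=+0→OX.O/.XOX; (1,0)=+0→OX../OXOX
ply 4, X at OXO./.XOX | (0,3)=+0→OXOX/.XOX*; (1,0)=+0→OXO./XXOX
ply 5, O at OXOX/.XOX | (1,0)=+0→OXOX/OXOX*
ply 6: OXOX/OXOX is terminal +0 (X); from O.../.X.X depth 6

O winning at [O.../.X.X]: False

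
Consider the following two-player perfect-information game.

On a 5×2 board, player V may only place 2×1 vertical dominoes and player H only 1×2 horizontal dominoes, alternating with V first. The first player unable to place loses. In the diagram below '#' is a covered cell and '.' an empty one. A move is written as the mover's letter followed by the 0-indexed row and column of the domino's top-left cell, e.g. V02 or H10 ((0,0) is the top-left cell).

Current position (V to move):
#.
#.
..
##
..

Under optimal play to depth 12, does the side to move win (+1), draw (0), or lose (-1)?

value(#./#./../##/.., V) = -1

p1 V@[#./#./../##/..]: V01[##/##/../##/..]-1* V11[#./##/.#/##/..]-1
p2 H@[##/##/../##/..]: H20[##/##/##/##/..]+1* H40[##/##/../##/##]+1
p3 V@[##/##/##/##/..] terminal -1; root [#./#./../##/..] d12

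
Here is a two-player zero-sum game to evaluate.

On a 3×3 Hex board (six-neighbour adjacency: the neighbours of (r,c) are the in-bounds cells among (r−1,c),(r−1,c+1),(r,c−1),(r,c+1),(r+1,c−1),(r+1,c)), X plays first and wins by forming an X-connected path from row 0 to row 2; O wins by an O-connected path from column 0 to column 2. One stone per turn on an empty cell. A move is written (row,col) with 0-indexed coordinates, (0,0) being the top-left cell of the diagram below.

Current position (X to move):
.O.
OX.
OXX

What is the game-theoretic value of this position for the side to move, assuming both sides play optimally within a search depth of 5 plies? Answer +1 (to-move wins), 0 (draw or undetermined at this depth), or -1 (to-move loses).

p1 X@[.O./OX./OXX]: (0,0)[XO./OX./OXX]-1 (0,2)[.OX/OX./OXX]+1* (1,2)[.O./OXX/OXX]-1
p2 O@[.OX/OX./OXX] terminal -1; root [.O./OX./OXX] d5

value(.O./OX./OXX, X) = +1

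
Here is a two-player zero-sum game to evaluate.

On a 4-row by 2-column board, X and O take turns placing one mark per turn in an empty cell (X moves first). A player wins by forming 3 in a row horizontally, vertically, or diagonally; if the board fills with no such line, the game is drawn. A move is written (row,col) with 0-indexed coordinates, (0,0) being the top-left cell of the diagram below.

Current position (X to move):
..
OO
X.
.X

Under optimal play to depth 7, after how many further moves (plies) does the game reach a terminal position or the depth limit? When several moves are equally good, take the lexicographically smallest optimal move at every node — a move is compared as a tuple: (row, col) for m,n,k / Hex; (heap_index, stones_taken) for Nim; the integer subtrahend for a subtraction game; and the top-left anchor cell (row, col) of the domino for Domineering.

p1 X@[../OO/X./.X]: (0,0)[X./OO/X./.X]+0* (0,1)[.X/OO/X./.X]+0 (2,1)[../OO/XX/.X]+0 (3,0)[../OO/X./XX]+0
p2 O@[X./OO/X./.X]: (0,1)[XO/OO/X./.X]+0* (2,1)[X./OO/XO/.X]+0 (3,0)[X./OO/X./OX]+0
p3 X@[XO/OO/X./.X]: (2,1)[XO/OO/XX/.X]+0* (3,0)[XO/OO/X./XX]-1
p4 O@[XO/OO/XX/.X]: (3,0)[XO/OO/XX/OX]+0*
p5 X@[XO/OO/XX/OX] terminal +0; root [../OO/X./.X] d7

PV length from [../OO/X./.X]: 4 plies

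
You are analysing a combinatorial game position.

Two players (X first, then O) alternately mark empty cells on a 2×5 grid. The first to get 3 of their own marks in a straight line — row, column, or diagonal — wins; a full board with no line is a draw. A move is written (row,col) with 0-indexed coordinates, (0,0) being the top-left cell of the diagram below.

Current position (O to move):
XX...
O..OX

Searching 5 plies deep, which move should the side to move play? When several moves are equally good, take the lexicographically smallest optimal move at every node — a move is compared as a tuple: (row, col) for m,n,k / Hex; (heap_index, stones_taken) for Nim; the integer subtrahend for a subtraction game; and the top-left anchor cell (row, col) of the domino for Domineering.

O's best at [XX.../O..OX]: (0,2)

p1 O@[XX.../O..OX]: (0,2)[XXO../O..OX]+0* (0,3)[XX.O./O..OX]-1 (0,4)[XX..O/O..OX]-1 (1,1)[XX.../OO.OX]-1 (1,2)[XX.../O.OOX]-1
p2 X@[XXO../O..OX]: (0,3)[XXOX./O..OX]+0* (0,4)[XXO.X/O..OX]+0 (1,1)[XXO../OX.OX]+0 (1,2)[XXO../O.XOX]+0
p3 O@[XXOX./O..OX]: (0,4)[XXOXO/O..OX]+0* (1,1)[XXOX./OO.OX]+0 (1,2)[XXOX./O.OOX]+0
p4 X@[XXOXO/O..OX]: (1,1)[XXOXO/OX.OX]+0* (1,2)[XXOXO/O.XOX]+0
p5 O@[XXOXO/OX.OX]: (1,2)[XXOXO/OXOOX]+0*
p6 X@[XXOXO/OXOOX] terminal +0; root [XX.../O..OX] d5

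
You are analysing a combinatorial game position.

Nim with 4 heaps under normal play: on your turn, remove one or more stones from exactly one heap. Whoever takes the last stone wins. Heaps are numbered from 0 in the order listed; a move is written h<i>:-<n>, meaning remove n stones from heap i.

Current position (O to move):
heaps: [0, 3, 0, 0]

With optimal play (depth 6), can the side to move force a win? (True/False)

O winning at [(0,3,0,0)]: True

[(0,3,0,0)] O move#1: h1:-1:-1/(0,2,0,0), h1:-2:-1/(0,1,0,0), h1:-3:+1/(0,0,0,0)*
[(0,0,0,0)] end (terminal -1, X#2); searched (0,3,0,0) to 6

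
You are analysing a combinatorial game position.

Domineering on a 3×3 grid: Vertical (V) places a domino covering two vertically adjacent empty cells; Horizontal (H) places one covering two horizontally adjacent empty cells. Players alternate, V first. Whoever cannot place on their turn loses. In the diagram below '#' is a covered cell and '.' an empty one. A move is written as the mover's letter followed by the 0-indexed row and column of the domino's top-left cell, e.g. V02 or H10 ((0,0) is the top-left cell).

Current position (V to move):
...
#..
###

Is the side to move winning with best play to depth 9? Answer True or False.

ply 1, V at .../#../### | V01=+1→.#./##./###*; V02=-1→..#/#.#/###
ply 2: .#./##./### is terminal -1 (H); from .../#../### depth 9

V winning at [.../#../###]: True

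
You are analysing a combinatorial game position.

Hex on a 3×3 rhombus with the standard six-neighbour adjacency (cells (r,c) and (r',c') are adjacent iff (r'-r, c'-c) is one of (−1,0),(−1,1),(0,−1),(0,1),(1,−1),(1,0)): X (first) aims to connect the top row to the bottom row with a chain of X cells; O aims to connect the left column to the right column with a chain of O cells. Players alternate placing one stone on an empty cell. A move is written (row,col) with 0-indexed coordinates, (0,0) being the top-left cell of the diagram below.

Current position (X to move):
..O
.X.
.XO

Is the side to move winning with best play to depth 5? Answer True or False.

ply 1, X at ..O/.X./.XO | (0,0)=+1→X.O/.X./.XO*; (0,1)=+1→.XO/.X./.XO; (1,0)=+1→..O/XX./.XO; (1,2)=-1→..O/.XX/.XO; (2,0)=-1→..O/.X./XXO
ply 2, O at X.O/.X./.XO | (0,1)=-1→XOO/.X./.XO*; (1,0)=-1→X.O/OX./.XO; (1,2)=-1→X.O/.XO/.XO; (2,0)=-1→X.O/.X./OXO
ply 3, X at XOO/.X./.XO | (1,0)=+1→XOO/XX./.XO*; (1,2)=-1→XOO/.XX/.XO; (2,0)=-1→XOO/.X./XXO
ply 4: XOO/XX./.XO is terminal -1 (O); from ..O/.X./.XO depth 5

X winning at [..O/.X./.XO]: True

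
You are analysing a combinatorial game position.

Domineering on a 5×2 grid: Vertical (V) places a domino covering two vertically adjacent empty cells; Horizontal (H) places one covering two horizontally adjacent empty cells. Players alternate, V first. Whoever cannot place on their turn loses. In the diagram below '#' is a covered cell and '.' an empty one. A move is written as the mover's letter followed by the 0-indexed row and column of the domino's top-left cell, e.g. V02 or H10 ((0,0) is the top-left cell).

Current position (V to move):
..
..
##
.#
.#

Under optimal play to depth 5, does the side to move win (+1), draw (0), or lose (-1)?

value(../../##/.#/.#, V) = +1

ply 1, V at ../../##/.#/.# | V00=+1→#./#./##/.#/.#*; V01=+1→.#/.#/##/.#/.#; V30=-1→../../##/##/##
ply 2: #./#./##/.#/.# is terminal -1 (H); from ../../##/.#/.# depth 5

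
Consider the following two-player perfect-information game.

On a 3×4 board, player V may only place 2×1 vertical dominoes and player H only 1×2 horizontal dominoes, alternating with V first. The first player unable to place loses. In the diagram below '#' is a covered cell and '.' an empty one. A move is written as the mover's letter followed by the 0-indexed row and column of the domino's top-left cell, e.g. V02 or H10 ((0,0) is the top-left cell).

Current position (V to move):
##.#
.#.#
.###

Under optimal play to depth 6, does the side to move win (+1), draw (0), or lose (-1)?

value(##.#/.#.#/.###, V) = +1

ply 1, V at ##.#/.#.#/.### | V02=+1→####/.###/.###*; V10=+1→##.#/##.#/####
ply 2: ####/.###/.### is terminal -1 (H); from ##.#/.#.#/.### depth 6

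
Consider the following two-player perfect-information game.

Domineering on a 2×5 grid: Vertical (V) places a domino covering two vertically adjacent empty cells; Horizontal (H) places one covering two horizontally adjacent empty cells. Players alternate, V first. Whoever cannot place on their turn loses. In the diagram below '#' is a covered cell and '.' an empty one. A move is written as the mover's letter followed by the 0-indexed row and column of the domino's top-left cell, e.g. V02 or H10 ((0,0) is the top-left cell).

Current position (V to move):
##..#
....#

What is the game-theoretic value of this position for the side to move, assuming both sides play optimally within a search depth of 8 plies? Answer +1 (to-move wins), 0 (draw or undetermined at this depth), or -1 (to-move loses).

[##..#/....#] V move#1: V02:+1/###.#/..#.#*, V03:-1/##.##/...##
[###.#/..#.#] H move#2: H10:-1/###.#/###.#*
[###.#/###.#] V move#3: V03:+1/#####/#####*
[#####/#####] end (terminal -1, H#4); searched ##..#/....# to 8

value(##..#/....#, V) = +1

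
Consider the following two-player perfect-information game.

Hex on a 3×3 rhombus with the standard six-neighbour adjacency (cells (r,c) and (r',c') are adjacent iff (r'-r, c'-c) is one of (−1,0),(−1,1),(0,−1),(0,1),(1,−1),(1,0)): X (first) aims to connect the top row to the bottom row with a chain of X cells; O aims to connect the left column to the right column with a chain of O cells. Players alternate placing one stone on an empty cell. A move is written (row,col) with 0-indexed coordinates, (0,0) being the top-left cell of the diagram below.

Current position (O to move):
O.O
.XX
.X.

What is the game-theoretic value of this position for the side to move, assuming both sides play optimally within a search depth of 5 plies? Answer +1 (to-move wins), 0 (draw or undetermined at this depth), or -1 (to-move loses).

value(O.O/.XX/.X., O) = +1

[O.O/.XX/.X.] O move#1: (0,1):+1/OOO/.XX/.X.*, (1,0):-1/O.O/OXX/.X., (2,0):-1/O.O/.XX/OX., (2,2):-1/O.O/.XX/.XO
[OOO/.XX/.X.] end (terminal -1, X#2); searched O.O/.XX/.X. to 5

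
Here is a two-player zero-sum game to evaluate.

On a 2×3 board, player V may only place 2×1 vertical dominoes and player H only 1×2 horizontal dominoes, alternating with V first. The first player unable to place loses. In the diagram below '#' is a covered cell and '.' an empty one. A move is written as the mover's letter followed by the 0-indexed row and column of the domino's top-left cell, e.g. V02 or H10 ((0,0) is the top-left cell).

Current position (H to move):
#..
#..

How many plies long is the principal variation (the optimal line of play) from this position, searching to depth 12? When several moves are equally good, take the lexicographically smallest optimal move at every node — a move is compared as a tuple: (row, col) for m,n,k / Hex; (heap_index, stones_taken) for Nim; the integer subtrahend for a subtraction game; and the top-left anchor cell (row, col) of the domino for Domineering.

p1 H@[#../#..]: H01[###/#..]+1* H11[#../###]+1
p2 V@[###/#..] terminal -1; root [#../#..] d12

PV length from [#../#..]: 1 ply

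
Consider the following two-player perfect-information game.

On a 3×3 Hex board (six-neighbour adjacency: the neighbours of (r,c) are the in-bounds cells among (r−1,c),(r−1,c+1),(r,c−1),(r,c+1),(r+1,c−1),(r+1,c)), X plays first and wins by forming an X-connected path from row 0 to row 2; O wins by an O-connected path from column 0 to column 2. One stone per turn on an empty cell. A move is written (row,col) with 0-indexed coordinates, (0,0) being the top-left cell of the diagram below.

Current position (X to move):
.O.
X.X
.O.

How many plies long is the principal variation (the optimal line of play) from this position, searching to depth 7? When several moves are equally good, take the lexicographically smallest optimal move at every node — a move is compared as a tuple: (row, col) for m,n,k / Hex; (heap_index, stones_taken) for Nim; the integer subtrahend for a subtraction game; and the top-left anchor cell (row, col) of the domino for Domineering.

PV length from [.O./X.X/.O.]: 5 plies

[.O./X.X/.O.] X move#1: (0,0):+1/XO./X.X/.O.*, (0,2):+1/.OX/X.X/.O., (1,1):+1/.O./XXX/.O., (2,0):+1/.O./X.X/XO., (2,2):+1/.O./X.X/.OX
[XO./X.X/.O.] O move#2: (0,2):-1/XOO/X.X/.O.*, (1,1):-1/XO./XOX/.O., (2,0):-1/XO./X.X/OO., (2,2):-1/XO./X.X/.OO
[XOO/X.X/.O.] X move#3: (1,1):+1/XOO/XXX/.O.*, (2,0):+1/XOO/X.X/XO., (2,2):+1/XOO/X.X/.OX
[XOO/XXX/.O.] O move#4: (2,0):-1/XOO/XXX/OO.*, (2,2):-1/XOO/XXX/.OO
[XOO/XXX/OO.] X move#5: (2,2):+1/XOO/XXX/OOX*
[XOO/XXX/OOX] end (terminal -1, O#6); searched .O./X.X/.O. to 7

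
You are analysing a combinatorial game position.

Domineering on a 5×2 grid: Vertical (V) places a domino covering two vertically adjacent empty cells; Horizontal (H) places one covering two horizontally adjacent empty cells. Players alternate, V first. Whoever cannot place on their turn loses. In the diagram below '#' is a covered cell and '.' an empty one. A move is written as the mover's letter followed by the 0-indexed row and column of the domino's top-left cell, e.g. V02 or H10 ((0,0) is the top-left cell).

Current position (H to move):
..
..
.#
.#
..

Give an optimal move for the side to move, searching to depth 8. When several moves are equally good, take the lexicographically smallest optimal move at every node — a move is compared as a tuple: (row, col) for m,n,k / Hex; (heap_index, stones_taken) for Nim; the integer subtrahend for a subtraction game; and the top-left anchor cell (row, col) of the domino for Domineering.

[../../.#/.#/..] H move#1: H00:+1/##/../.#/.#/..*, H10:+1/../##/.#/.#/.., H40:-1/../../.#/.#/##
[##/../.#/.#/..] V move#2: V10:-1/##/#./##/.#/..*, V20:-1/##/../##/##/.., V30:-1/##/../.#/##/#.
[##/#./##/.#/..] H move#3: H40:+1/##/#./##/.#/##*
[##/#./##/.#/##] end (terminal -1, V#4); searched ../../.#/.#/.. to 8

H's best at [../../.#/.#/..]: H00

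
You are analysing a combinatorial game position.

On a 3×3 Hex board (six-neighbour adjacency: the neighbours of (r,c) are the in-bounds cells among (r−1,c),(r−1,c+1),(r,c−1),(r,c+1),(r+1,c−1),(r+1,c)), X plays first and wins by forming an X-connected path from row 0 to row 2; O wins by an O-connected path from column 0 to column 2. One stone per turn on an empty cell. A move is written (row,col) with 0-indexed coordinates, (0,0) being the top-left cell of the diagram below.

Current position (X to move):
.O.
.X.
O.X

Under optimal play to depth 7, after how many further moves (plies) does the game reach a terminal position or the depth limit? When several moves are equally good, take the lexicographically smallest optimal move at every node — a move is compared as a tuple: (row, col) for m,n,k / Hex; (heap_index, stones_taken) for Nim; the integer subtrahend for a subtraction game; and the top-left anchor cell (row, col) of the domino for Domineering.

PV length from [.O./.X./O.X]: 5 plies

ply 1, X at .O./.X./O.X | (0,0)=+1→XO./.X./O.X*; (0,2)=+1→.OX/.X./O.X; (1,0)=+1→.O./XX./O.X; (1,2)=-1→.O./.XX/O.X; (2,1)=-1→.O./.X./OXX
ply 2, O at XO./.X./O.X | (0,2)=-1→XOO/.X./O.X*; (1,0)=-1→XO./OX./O.X; (1,2)=-1→XO./.XO/O.X; (2,1)=-1→XO./.X./OOX
ply 3, X at XOO/.X./O.X | (1,0)=+1→XOO/XX./O.X*; (1,2)=-1→XOO/.XX/O.X; (2,1)=-1→XOO/.X./OXX
ply 4, O at XOO/XX./O.X | (1,2)=-1→XOO/XXO/O.X*; (2,1)=-1→XOO/XX./OOX
ply 5, X at XOO/XXO/O.X | (2,1)=+1→XOO/XXO/OXX*
ply 6: XOO/XXO/OXX is terminal -1 (O); from .O./.X./O.X depth 7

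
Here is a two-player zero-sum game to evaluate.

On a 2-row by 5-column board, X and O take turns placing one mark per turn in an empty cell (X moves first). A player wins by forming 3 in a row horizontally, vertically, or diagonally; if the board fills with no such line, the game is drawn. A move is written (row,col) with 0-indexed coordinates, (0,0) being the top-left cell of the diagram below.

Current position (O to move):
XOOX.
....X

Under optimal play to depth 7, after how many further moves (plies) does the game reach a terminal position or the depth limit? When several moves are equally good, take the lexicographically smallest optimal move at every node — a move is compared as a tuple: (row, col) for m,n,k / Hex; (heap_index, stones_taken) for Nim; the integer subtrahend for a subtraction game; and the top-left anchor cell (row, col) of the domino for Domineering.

PV length from [XOOX./....X]: 5 plies

[XOOX./....X] O move#1: (0,4):+0/XOOXO/....X*, (1,0):+0/XOOX./O...X, (1,1):+0/XOOX./.O..X, (1,2):+0/XOOX./..O.X, (1,3):+0/XOOX./...OX
[XOOXO/....X] X move#2: (1,0):+0/XOOXO/X...X*, (1,1):+0/XOOXO/.X..X, (1,2):+0/XOOXO/..X.X, (1,3):+0/XOOXO/...XX
[XOOXO/X...X] O move#3: (1,1):+0/XOOXO/XO..X*, (1,2):+0/XOOXO/X.O.X, (1,3):+0/XOOXO/X..OX
[XOOXO/XO..X] X move#4: (1,2):+0/XOOXO/XOX.X*, (1,3):+0/XOOXO/XO.XX
[XOOXO/XOX.X] O move#5: (1,3):+0/XOOXO/XOXOX*
[XOOXO/XOXOX] end (terminal +0, X#6); searched XOOX./....X to 7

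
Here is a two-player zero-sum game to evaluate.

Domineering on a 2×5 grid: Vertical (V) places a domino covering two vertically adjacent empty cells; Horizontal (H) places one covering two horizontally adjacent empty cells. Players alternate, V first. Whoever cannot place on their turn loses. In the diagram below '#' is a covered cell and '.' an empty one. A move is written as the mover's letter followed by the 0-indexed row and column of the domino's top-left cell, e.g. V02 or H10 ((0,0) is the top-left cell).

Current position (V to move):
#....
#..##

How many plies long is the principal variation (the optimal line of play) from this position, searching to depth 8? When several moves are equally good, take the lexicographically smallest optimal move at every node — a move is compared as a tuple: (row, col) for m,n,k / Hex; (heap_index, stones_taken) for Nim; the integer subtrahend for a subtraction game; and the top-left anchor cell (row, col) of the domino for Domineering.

ply 1, V at #..../#..## | V01=-1→##.../##.##; V02=+1→#.#../#.###*
ply 2, H at #.#../#.### | H03=-1→#.###/#.###*
ply 3, V at #.###/#.### | V01=+1→#####/#####*
ply 4: #####/##### is terminal -1 (H); from #..../#..## depth 8

PV length from [#..../#..##]: 3 plies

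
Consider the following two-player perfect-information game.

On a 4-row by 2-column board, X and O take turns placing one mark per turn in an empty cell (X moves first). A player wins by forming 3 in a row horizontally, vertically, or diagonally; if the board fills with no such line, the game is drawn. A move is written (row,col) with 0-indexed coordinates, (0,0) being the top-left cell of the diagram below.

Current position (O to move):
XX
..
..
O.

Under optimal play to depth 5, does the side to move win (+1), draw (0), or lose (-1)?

ply 1, O at XX/../../O. | (1,0)=+0→XX/O./../O.*; (1,1)=+0→XX/.O/../O.; (2,0)=+0→XX/../O./O.; (2,1)=+0→XX/../.O/O.; (3,1)=+0→XX/../../OO
ply 2, X at XX/O./../O. | (1,1)=-1→XX/OX/../O.; (2,0)=+0→XX/O./X./O.*; (2,1)=-1→XX/O./.X/O.; (3,1)=-1→XX/O./../OX
ply 3, O at XX/O./X./O. | (1,1)=+0→XX/OO/X./O.*; (2,1)=+0→XX/O./XO/O.; (3,1)=+0→XX/O./X./OO
ply 4, X at XX/OO/X./O. | (2,1)=+0→XX/OO/XX/O.*; (3,1)=+0→XX/OO/X./OX
ply 5, O at XX/OO/XX/O. | (3,1)=+0→XX/OO/XX/OO*
ply 6: XX/OO/XX/OO is terminal +0 (X); from XX/../../O. depth 5

value(XX/../../O., O) = 0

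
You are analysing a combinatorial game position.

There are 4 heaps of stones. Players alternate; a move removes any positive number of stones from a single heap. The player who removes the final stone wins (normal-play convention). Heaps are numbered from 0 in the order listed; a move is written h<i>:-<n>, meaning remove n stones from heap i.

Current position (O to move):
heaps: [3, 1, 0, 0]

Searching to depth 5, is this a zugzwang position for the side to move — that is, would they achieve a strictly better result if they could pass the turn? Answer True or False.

zugzwang((3,1,0,0), O) = False

p1 O@[(3,1,0,0)]: h0:-1[(2,1,0,0)]-1 h0:-2[(1,1,0,0)]+1* h0:-3[(0,1,0,0)]-1 h1:-1[(3,0,0,0)]-1
p2 X@[(1,1,0,0)]: h0:-1[(0,1,0,0)]-1* h1:-1[(1,0,0,0)]-1
p3 O@[(0,1,0,0)]: h1:-1[(0,0,0,0)]+1*
p4 X@[(0,0,0,0)] terminal -1; root [(3,1,0,0)] d5
if O skipped the turn, X would face:
~ p1 X@[(3,1,0,0)]: h0:-1[(2,1,0,0)]-1 h0:-2[(1,1,0,0)]+1* h0:-3[(0,1,0,0)]-1 h1:-1[(3,0,0,0)]-1
~ p2 O@[(1,1,0,0)]: h0:-1[(0,1,0,0)]-1* h1:-1[(1,0,0,0)]-1
~ p3 X@[(0,1,0,0)]: h1:-1[(0,0,0,0)]+1*
~ p4 O@[(0,0,0,0)] terminal -1; root [(3,1,0,0)] d5
compare (O): move=+1 vs pass=-1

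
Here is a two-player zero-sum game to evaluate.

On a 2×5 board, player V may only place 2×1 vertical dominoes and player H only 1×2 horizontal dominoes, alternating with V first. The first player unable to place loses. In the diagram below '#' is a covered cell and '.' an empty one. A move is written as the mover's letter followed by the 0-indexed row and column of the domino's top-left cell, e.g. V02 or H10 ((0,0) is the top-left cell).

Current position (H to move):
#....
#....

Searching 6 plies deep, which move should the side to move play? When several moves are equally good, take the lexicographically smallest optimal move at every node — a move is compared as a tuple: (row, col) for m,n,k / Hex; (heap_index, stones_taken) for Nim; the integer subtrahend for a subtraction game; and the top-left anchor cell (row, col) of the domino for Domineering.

H's best at [#..../#....]: H02

[#..../#....] H move#1: H01:-1/###../#...., H02:+1/#.##./#....*, H03:-1/#..##/#...., H11:-1/#..../###.., H12:+1/#..../#.##., H13:-1/#..../#..##
[#.##./#....] V move#2: V01:-1/####./##...*, V04:-1/#.###/#...#
[####./##...] H move#3: H12:-1/####./####., H13:+1/####./##.##*
[####./##.##] end (terminal -1, V#4); searched #..../#.... to 6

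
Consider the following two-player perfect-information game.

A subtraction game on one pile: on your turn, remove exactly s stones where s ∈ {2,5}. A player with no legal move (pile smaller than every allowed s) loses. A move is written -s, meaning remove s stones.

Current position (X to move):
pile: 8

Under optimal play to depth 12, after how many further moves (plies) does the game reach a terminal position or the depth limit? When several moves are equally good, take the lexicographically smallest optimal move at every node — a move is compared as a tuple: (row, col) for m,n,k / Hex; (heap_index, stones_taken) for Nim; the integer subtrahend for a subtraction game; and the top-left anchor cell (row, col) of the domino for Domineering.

ply 1, X at 8 | -2=-1→6*; -5=-1→3
ply 2, O at 6 | -2=+1→4*; -5=+1→1
ply 3, X at 4 | -2=-1→2*
ply 4, O at 2 | -2=+1→0*
ply 5: 0 is terminal -1 (X); from 8 depth 12

PV length from [8]: 4 plies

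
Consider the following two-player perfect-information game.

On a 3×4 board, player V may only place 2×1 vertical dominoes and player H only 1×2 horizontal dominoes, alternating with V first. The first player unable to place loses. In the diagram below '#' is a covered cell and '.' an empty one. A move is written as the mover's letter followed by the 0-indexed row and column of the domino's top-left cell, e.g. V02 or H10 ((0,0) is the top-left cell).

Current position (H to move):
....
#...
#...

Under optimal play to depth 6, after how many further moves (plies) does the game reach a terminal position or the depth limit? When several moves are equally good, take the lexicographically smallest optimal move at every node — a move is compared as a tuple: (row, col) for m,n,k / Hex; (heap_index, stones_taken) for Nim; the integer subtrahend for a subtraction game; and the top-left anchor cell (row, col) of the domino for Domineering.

PV length from [..../#.../#...]: 3 plies

ply 1, H at ..../#.../#... | H00=-1→##../#.../#...; H01=-1→.##./#.../#...; H02=-1→..##/#.../#...; H11=+1→..../###./#...*; H12=+1→..../#.##/#...; H21=-1→..../#.../###.; H22=-1→..../#.../#.##
ply 2, V at ..../###./#... | V03=-1→...#/####/#...*; V13=-1→..../####/#..#
ply 3, H at ...#/####/#... | H00=+1→##.#/####/#...*; H01=+1→.###/####/#...; H21=+1→...#/####/###.; H22=+1→...#/####/#.##
ply 4: ##.#/####/#... is terminal -1 (V); from ..../#.../#... depth 6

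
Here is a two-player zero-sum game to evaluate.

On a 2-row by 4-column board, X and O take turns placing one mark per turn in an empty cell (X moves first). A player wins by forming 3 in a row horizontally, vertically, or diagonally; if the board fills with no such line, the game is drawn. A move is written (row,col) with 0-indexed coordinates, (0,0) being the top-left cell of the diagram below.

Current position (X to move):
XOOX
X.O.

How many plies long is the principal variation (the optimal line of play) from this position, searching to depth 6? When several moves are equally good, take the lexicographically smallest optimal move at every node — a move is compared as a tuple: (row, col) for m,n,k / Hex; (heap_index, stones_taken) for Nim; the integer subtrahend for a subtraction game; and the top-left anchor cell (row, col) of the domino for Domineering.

ply 1, X at XOOX/X.O. | (1,1)=+0→XOOX/XXO.*; (1,3)=+0→XOOX/X.OX
ply 2, O at XOOX/XXO. | (1,3)=+0→XOOX/XXOO*
ply 3: XOOX/XXOO is terminal +0 (X); from XOOX/X.O. depth 6

PV length from [XOOX/X.O.]: 2 plies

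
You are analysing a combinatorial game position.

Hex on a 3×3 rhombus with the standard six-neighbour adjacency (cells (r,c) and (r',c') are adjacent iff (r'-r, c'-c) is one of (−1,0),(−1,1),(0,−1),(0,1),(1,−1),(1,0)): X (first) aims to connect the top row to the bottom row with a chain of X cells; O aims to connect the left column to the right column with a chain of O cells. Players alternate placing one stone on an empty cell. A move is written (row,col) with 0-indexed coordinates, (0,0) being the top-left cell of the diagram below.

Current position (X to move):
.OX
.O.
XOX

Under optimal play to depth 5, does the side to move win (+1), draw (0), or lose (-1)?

value(.OX/.O./XOX, X) = +1

[.OX/.O./XOX] X move#1: (0,0):+1/XOX/.O./XOX*, (1,0):+1/.OX/XO./XOX, (1,2):+1/.OX/.OX/XOX
[XOX/.O./XOX] O move#2: (1,0):-1/XOX/OO./XOX*, (1,2):-1/XOX/.OO/XOX
[XOX/OO./XOX] X move#3: (1,2):+1/XOX/OOX/XOX*
[XOX/OOX/XOX] end (terminal -1, O#4); searched .OX/.O./XOX to 5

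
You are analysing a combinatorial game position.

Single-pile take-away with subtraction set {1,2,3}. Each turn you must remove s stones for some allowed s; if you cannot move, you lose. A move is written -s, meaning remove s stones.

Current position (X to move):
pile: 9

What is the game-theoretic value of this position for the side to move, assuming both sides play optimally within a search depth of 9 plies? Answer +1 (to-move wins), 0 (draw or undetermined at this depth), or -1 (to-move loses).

value(9, X) = +1

ply 1, X at 9 | -1=+1→8*; -2=-1→7; -3=-1→6
ply 2, O at 8 | -1=-1→7*; -2=-1→6; -3=-1→5
ply 3, X at 7 | -1=-1→6; -2=-1→5; -3=+1→4*
ply 4, O at 4 | -1=-1→3*; -2=-1→2; -3=-1→1
ply 5, X at 3 | -1=-1→2; -2=-1→1; -3=+1→0*
ply 6: 0 is terminal -1 (O); from 9 depth 9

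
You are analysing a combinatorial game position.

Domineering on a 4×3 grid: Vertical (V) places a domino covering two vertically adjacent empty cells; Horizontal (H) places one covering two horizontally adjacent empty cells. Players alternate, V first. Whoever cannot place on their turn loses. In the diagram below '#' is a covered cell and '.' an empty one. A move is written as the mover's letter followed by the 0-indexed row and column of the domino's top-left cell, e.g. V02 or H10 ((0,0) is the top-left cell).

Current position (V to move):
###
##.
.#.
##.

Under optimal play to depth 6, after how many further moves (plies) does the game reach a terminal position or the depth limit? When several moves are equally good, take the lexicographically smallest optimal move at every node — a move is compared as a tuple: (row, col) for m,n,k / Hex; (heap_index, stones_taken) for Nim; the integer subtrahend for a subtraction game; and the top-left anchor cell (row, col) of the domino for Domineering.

PV length from [###/##./.#./##.]: 1 ply

[###/##./.#./##.] V move#1: V12:+1/###/###/.##/##.*, V22:+1/###/##./.##/###
[###/###/.##/##.] end (terminal -1, H#2); searched ###/##./.#./##. to 6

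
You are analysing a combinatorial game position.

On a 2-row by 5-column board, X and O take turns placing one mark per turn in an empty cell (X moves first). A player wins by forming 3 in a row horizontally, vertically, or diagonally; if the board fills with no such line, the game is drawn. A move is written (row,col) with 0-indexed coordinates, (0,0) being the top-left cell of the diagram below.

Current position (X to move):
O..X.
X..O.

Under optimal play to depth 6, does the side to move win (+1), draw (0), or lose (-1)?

[O..X./X..O.] X move#1: (0,1):+0/OX.X./X..O., (0,2):+1/O.XX./X..O.*, (0,4):-1/O..XX/X..O., (1,1):+0/O..X./XX.O., (1,2):+1/O..X./X.XO., (1,4):+0/O..X./X..OX
[O.XX./X..O.] O move#2: (0,1):-1/OOXX./X..O.*, (0,4):-1/O.XXO/X..O., (1,1):-1/O.XX./XO.O., (1,2):-1/O.XX./X.OO., (1,4):-1/O.XX./X..OO
[OOXX./X..O.] X move#3: (0,4):+1/OOXXX/X..O.*, (1,1):+1/OOXX./XX.O., (1,2):+1/OOXX./X.XO., (1,4):+0/OOXX./X..OX
[OOXXX/X..O.] end (terminal -1, O#4); searched O..X./X..O. to 6

value(O..X./X..O., X) = +1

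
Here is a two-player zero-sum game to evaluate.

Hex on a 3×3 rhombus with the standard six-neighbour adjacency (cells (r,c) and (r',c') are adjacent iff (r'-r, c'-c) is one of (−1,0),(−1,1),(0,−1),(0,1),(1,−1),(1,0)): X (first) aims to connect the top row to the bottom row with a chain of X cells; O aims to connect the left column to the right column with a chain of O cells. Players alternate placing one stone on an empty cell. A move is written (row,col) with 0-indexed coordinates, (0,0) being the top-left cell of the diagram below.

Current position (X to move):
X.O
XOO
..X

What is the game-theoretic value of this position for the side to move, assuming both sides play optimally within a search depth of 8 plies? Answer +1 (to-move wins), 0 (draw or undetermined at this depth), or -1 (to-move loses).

value(X.O/XOO/..X, X) = +1

ply 1, X at X.O/XOO/..X | (0,1)=-1→XXO/XOO/..X; (2,0)=+1→X.O/XOO/X.X*; (2,1)=-1→X.O/XOO/.XX
ply 2: X.O/XOO/X.X is terminal -1 (O); from X.O/XOO/..X depth 8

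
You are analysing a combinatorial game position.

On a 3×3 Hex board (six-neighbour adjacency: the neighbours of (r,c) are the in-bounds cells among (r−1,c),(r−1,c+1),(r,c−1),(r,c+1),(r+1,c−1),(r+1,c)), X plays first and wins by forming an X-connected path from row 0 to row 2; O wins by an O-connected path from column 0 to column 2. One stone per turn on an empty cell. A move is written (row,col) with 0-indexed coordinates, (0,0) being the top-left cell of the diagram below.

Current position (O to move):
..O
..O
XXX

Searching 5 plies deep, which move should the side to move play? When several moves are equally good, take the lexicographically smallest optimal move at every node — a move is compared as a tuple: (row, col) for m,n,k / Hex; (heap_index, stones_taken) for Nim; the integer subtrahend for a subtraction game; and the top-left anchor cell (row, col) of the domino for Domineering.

O's best at [..O/..O/XXX]: (0,1)

[..O/..O/XXX] O move#1: (0,0):-1/O.O/..O/XXX, (0,1):+1/.OO/..O/XXX*, (1,0):+1/..O/O.O/XXX, (1,1):-1/..O/.OO/XXX
[.OO/..O/XXX] X move#2: (0,0):-1/XOO/..O/XXX*, (1,0):-1/.OO/X.O/XXX, (1,1):-1/.OO/.XO/XXX
[XOO/..O/XXX] O move#3: (1,0):+1/XOO/O.O/XXX*, (1,1):-1/XOO/.OO/XXX
[XOO/O.O/XXX] end (terminal -1, X#4); searched ..O/..O/XXX to 5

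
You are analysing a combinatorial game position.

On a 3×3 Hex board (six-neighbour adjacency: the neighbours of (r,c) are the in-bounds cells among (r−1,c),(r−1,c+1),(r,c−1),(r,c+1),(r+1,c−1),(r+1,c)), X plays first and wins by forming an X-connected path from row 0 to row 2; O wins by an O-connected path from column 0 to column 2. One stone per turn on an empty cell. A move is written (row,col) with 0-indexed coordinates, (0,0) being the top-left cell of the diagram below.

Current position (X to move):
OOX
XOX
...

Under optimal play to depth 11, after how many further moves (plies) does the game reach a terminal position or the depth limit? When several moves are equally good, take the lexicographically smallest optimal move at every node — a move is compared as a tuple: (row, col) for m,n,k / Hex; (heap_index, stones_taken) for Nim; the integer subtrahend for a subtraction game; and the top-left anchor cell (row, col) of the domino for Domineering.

p1 X@[OOX/XOX/...]: (2,0)[OOX/XOX/X..]+1* (2,1)[OOX/XOX/.X.]+1 (2,2)[OOX/XOX/..X]+1
p2 O@[OOX/XOX/X..]: (2,1)[OOX/XOX/XO.]-1* (2,2)[OOX/XOX/X.O]-1
p3 X@[OOX/XOX/XO.]: (2,2)[OOX/XOX/XOX]+1*
p4 O@[OOX/XOX/XOX] terminal -1; root [OOX/XOX/...] d11

PV length from [OOX/XOX/...]: 3 plies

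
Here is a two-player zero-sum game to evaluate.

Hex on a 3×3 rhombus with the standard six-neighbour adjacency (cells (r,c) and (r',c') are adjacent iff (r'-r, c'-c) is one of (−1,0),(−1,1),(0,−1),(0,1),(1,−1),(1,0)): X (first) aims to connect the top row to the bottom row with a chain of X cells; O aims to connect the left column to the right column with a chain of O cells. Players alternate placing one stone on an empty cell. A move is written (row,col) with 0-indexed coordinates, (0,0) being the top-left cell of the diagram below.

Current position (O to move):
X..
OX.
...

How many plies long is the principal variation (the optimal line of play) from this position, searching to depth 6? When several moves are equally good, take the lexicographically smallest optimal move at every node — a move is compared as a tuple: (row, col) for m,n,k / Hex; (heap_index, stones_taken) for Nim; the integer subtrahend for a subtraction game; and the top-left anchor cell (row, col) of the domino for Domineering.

PV length from [X../OX./...]: 4 plies

ply 1, O at X../OX./... | (0,1)=-1→XO./OX./...*; (0,2)=-1→X.O/OX./...; (1,2)=-1→X../OXO/...; (2,0)=-1→X../OX./O..; (2,1)=-1→X../OX./.O.; (2,2)=-1→X../OX./..O
ply 2, X at XO./OX./... | (0,2)=+1→XOX/OX./...*; (1,2)=-1→XO./OXX/...; (2,0)=-1→XO./OX./X..; (2,1)=-1→XO./OX./.X.; (2,2)=-1→XO./OX./..X
ply 3, O at XOX/OX./... | (1,2)=-1→XOX/OXO/...*; (2,0)=-1→XOX/OX./O..; (2,1)=-1→XOX/OX./.O.; (2,2)=-1→XOX/OX./..O
ply 4, X at XOX/OXO/... | (2,0)=+1→XOX/OXO/X..*; (2,1)=+1→XOX/OXO/.X.; (2,2)=+1→XOX/OXO/..X
ply 5: XOX/OXO/X.. is terminal -1 (O); from X../OX./... depth 6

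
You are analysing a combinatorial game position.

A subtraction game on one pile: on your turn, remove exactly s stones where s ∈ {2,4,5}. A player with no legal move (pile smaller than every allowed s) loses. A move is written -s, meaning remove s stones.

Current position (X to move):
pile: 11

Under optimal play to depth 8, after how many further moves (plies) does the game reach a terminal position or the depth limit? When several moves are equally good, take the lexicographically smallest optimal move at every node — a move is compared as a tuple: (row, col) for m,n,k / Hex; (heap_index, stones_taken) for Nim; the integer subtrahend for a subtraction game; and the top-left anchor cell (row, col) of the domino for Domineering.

p1 X@[11]: -2[9]-1 -4[7]+1* -5[6]-1
p2 O@[7]: -2[5]-1* -4[3]-1 -5[2]-1
p3 X@[5]: -2[3]-1 -4[1]+1* -5[0]+1
p4 O@[1] terminal -1; root [11] d8

PV length from [11]: 3 plies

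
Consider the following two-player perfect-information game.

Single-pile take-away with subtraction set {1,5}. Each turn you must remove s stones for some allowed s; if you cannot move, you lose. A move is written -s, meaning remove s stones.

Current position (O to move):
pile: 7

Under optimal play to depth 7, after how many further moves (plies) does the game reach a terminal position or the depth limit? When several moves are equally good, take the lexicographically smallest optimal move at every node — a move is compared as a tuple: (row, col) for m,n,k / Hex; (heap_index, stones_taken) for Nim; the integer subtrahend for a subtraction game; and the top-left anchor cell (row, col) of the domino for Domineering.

[7] O move#1: -1:+1/6*, -5:+1/2
[6] X move#2: -1:-1/5*, -5:-1/1
[5] O move#3: -1:+1/4*, -5:+1/0
[4] X move#4: -1:-1/3*
[3] O move#5: -1:+1/2*
[2] X move#6: -1:-1/1*
[1] O move#7: -1:+1/0*
[0] end (terminal -1, X#8); searched 7 to 7

PV length from [7]: 7 plies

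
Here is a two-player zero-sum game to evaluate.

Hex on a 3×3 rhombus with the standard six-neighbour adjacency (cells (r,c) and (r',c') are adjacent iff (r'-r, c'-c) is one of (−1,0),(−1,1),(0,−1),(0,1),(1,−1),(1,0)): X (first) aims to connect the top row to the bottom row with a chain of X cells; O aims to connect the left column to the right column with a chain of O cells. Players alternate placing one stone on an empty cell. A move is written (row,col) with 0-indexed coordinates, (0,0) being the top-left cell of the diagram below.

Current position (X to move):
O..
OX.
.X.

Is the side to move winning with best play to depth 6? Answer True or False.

X winning at [O../OX./.X.]: True

[O../OX./.X.] X move#1: (0,1):+1/OX./OX./.X.*, (0,2):+1/O.X/OX./.X., (1,2):+1/O../OXX/.X., (2,0):+1/O../OX./XX., (2,2):+1/O../OX./.XX
[OX./OX./.X.] end (terminal -1, O#2); searched O../OX./.X. to 6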